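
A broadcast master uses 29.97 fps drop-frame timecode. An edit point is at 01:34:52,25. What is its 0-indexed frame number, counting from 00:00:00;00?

Complete 10-minute blocks: 9, each 17982 frames → 161838.
Remaining 4 whole minutes in the current block: 1800 + 3 × 1798 = 7194 frames.
Within the current minute: 52 × 30 + 25 − 2 = 1583 (labels ;00/;01 skipped at this minute). Total = 161838 + 7194 + 1583 = 170615.

170615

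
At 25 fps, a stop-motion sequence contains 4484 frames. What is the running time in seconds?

179.36 seconds

Running time = 4484 / (25) = 179.36 s.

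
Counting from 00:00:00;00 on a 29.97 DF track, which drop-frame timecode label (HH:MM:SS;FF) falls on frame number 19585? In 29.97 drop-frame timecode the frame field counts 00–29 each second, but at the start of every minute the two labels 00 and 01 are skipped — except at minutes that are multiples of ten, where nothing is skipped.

Ten DF minutes hold 17982 frames, so frame 19585 lies in block 1 (frames 17982–35963) with 1603 frames into that block.
The block's first minute is 1800 frames and the rest 1798 each; 1603 frames reaches minute 0, so 1 × 18 + 0 × 2 = 18 labels have been skipped so far.
Adding those back, label number 19585 + 18 = 19603 at 30 labels/s is 653 s + 13 f = 0 h 10 min 53 s frame 13, i.e. 00:10:53;13.

00:10:53;13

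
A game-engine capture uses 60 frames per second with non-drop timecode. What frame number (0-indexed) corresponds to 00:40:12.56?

Total seconds to the label: (0 × 3600 + 40 × 60 + 12) = 2412.
Frame index = 2412 × 60 + 56 = 144776.

144776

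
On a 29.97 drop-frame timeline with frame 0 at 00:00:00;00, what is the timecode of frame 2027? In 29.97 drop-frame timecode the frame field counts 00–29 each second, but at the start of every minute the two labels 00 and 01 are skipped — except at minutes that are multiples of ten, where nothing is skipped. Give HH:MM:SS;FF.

Each 10-minute DF block holds 10 × 60 × 30 − 9 × 2 = 17982 frames. 2027 ÷ 17982 → 0 full blocks, remainder 2027.
Within the partial block the first minute is 1800 frames and each further minute 1798, so 1 further minute boundary passed. Total skipped labels = 18 × 0 + 2 × 1 = 2.
Non-drop label index = 2027 + 2 = 2029; at 30 labels/s that is 00:01:07:19, i.e. DF 00:01:07;19.

00:01:07;19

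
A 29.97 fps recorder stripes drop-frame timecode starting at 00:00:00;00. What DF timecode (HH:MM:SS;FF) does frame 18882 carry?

Ten DF minutes hold 17982 frames, so frame 18882 lies in block 1 (frames 17982–35963) with 900 frames into that block.
The block's first minute is 1800 frames and the rest 1798 each; 900 frames reaches minute 0, so 1 × 18 + 0 × 2 = 18 labels have been skipped so far.
Adding those back, label number 18882 + 18 = 18900 at 30 labels/s is 630 s + 0 f = 0 h 10 min 30 s frame 0, i.e. 00:10:30;00.

00:10:30;00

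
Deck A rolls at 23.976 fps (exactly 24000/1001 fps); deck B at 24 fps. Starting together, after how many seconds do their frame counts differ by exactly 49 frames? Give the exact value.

49049/24 seconds

The gap grows by |24 − 24000/1001| = 24/1001 frames per second.
Time for a 49-frame gap: 49 ÷ (24/1001) = 49049/24 s.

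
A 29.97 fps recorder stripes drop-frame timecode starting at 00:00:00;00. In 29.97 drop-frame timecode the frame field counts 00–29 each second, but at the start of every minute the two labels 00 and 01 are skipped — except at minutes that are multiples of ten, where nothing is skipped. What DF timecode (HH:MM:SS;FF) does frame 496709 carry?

Ten DF minutes hold 17982 frames, so frame 496709 lies in block 27 (frames 485514–503495) with 11195 frames into that block.
The block's first minute is 1800 frames and the rest 1798 each; 11195 frames reaches minute 6, so 27 × 18 + 6 × 2 = 498 labels have been skipped so far.
Adding those back, label number 496709 + 498 = 497207 at 30 labels/s is 16573 s + 17 f = 4 h 36 min 13 s frame 17, i.e. 04:36:13;17.

04:36:13;17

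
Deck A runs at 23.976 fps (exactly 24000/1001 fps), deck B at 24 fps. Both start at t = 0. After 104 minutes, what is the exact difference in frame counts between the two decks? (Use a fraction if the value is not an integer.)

104 min = 6240 s.
A emits 24000/1001 × 6240 = 11520000/77 frames; B emits 24 × 6240 = 149760.
Difference = 11520/77 frames (≈ 149.6104); B is ahead of A.

11520/77 frames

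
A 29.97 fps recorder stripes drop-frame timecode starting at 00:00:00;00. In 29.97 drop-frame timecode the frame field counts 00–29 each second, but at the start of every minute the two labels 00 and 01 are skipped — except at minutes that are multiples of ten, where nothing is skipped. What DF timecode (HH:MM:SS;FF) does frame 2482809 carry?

Each 10-minute DF block holds 10 × 60 × 30 − 9 × 2 = 17982 frames. 2482809 ÷ 17982 → 138 full blocks, remainder 1293.
Within the partial block the first minute is 1800 frames and each further minute 1798, so 0 further minute boundaries passed. Total skipped labels = 18 × 138 + 2 × 0 = 2484.
Non-drop label index = 2482809 + 2484 = 2485293; at 30 labels/s that is 23:00:43:03, i.e. DF 23:00:43;03.

23:00:43;03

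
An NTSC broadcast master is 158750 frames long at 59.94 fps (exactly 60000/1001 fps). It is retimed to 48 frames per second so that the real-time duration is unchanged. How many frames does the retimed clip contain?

127127 frames

Target frames = source frames × (target rate / source rate) = 158750 × (48)/(60000/1001) = 158750 × 1001/1250 = 127127.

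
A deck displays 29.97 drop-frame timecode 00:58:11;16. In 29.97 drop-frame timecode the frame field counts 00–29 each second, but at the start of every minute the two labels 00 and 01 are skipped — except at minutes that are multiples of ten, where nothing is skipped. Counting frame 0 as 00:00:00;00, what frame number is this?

As if non-drop at 30 labels/s: (0 × 3600 + 58 × 60 + 11) × 30 + 16 = 104746.
Minute boundaries passed: 58; those not divisible by 10: 58 − 5 = 53; dropped labels = 2 × 53 = 106.
Actual frame index = 104746 − 106 = 104640.

104640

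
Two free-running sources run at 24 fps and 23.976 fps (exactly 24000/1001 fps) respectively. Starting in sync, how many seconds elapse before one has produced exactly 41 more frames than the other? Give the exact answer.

The gap grows by |24000/1001 − 24| = 24/1001 frames per second.
Time for a 41-frame gap: 41 ÷ (24/1001) = 41041/24 s.

41041/24 seconds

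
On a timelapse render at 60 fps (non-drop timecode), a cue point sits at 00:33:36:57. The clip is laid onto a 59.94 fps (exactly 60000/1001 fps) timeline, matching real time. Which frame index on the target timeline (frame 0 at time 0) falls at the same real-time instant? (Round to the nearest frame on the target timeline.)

frame 120896

Source frame index: (0×3600 + 33×60 + 36) × 60 + 57 = 121017.
Real time: 121017 / (60) = 40339/20 s.
Target frame: (40339/20) × (60000/1001) = 9309000/77 ≈ 120896.104 → 120896.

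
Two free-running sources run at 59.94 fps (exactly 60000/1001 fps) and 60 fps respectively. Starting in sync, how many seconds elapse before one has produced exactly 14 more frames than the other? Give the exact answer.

The gap grows by |60 − 60000/1001| = 60/1001 frames per second.
Time for a 14-frame gap: 14 ÷ (60/1001) = 7007/30 s.

7007/30 seconds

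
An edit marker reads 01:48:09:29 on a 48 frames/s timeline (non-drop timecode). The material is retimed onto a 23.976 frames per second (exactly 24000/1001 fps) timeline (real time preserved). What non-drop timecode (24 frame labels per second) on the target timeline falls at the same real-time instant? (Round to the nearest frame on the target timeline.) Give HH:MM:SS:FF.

Source frame index: (1×3600 + 48×60 + 9) × 48 + 29 = 311501.
Real time: 311501 / (48) = 311501/48 s.
Target frame: (311501/48) × (24000/1001) = 155750500/1001 ≈ 155594.905 → 155595.
At 24 labels/s: frame 155595 → 01:48:03:03.

01:48:03:03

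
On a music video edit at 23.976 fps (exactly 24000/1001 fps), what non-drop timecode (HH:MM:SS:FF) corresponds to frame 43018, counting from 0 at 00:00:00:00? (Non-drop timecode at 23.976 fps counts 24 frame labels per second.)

00:29:52:10

43018 ÷ 24 = 1792 full seconds, remainder 10 frames.
1792 s = 0 h 29 min 52 s.
Timecode: 00:29:52:10.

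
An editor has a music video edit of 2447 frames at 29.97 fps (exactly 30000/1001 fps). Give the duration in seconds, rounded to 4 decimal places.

81.6482 seconds

Running time = 2447 × 1001/30000 = 2449447/30000 s ≈ 81.6482 s.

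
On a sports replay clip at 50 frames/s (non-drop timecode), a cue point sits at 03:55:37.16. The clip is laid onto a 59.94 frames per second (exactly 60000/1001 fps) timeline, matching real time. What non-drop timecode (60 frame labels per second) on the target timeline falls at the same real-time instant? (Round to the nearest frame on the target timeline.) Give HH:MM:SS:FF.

03:55:23:12

Source frame index: (3×3600 + 55×60 + 37) × 50 + 16 = 706866.
Real time: 706866 / (50) = 353433/25 s.
Target frame: (353433/25) × (60000/1001) = 848239200/1001 ≈ 847391.808 → 847392.
At 60 labels/s: frame 847392 → 03:55:23:12.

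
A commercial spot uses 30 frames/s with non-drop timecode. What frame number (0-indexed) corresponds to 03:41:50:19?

399319

Total seconds to the label: (3 × 3600 + 41 × 60 + 50) = 13310.
Frame index = 13310 × 30 + 19 = 399319.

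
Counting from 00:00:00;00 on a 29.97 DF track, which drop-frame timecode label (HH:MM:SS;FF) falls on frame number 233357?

Ten DF minutes hold 17982 frames, so frame 233357 lies in block 12 (frames 215784–233765) with 17573 frames into that block.
The block's first minute is 1800 frames and the rest 1798 each; 17573 frames reaches minute 9, so 12 × 18 + 9 × 2 = 234 labels have been skipped so far.
Adding those back, label number 233357 + 234 = 233591 at 30 labels/s is 7786 s + 11 f = 2 h 9 min 46 s frame 11, i.e. 02:09:46;11.

02:09:46;11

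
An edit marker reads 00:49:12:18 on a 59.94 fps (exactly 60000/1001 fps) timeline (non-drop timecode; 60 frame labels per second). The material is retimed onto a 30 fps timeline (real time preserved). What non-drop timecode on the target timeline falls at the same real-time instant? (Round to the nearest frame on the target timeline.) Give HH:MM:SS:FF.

00:49:15:08

Source frame index: (0×3600 + 49×60 + 12) × 60 + 18 = 177138.
Real time: 177138 / (60000/1001) = 29552523/10000 s.
Target frame: (29552523/10000) × (30) = 88657569/1000 ≈ 88657.569 → 88658.
At 30 labels/s: frame 88658 → 00:49:15:08.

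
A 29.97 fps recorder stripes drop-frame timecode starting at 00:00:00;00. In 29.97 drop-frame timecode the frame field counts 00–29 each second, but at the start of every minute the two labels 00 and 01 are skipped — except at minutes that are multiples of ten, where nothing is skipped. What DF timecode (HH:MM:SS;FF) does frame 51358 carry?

Each 10-minute DF block holds 10 × 60 × 30 − 9 × 2 = 17982 frames. 51358 ÷ 17982 → 2 full blocks, remainder 15394.
Within the partial block the first minute is 1800 frames and each further minute 1798, so 8 further minute boundaries passed. Total skipped labels = 18 × 2 + 2 × 8 = 52.
Non-drop label index = 51358 + 52 = 51410; at 30 labels/s that is 00:28:33:20, i.e. DF 00:28:33;20.

00:28:33;20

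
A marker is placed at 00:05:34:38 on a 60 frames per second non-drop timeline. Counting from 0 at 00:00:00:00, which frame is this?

Total seconds to the label: (0 × 3600 + 5 × 60 + 34) = 334.
Frame index = 334 × 60 + 38 = 20078.

20078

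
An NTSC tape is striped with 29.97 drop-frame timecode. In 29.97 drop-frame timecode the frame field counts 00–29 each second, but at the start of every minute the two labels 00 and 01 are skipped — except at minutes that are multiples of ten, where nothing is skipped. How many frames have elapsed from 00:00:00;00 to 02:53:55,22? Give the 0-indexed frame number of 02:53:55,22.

Complete 10-minute blocks: 17, each 17982 frames → 305694.
Remaining 3 whole minutes in the current block: 1800 + 2 × 1798 = 5396 frames.
Within the current minute: 55 × 30 + 22 − 2 = 1670 (labels ;00/;01 skipped at this minute). Total = 305694 + 5396 + 1670 = 312760.

312760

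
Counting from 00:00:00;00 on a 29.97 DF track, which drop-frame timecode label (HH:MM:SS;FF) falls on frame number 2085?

00:01:09;17

Each 10-minute DF block holds 10 × 60 × 30 − 9 × 2 = 17982 frames. 2085 ÷ 17982 → 0 full blocks, remainder 2085.
Within the partial block the first minute is 1800 frames and each further minute 1798, so 1 further minute boundary passed. Total skipped labels = 18 × 0 + 2 × 1 = 2.
Non-drop label index = 2085 + 2 = 2087; at 30 labels/s that is 00:01:09:17, i.e. DF 00:01:09;17.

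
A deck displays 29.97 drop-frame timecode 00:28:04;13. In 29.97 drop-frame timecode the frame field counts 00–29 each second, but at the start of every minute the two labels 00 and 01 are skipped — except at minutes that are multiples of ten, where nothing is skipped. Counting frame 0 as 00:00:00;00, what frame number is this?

Complete 10-minute blocks: 2, each 17982 frames → 35964.
Remaining 8 whole minutes in the current block: 1800 + 7 × 1798 = 14386 frames.
Within the current minute: 4 × 30 + 13 − 2 = 131 (labels ;00/;01 skipped at this minute). Total = 35964 + 14386 + 131 = 50481.

50481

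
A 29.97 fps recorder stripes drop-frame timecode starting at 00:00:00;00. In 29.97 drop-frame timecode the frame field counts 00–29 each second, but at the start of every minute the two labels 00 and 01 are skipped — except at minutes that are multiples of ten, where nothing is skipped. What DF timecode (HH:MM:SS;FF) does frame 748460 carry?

06:56:13;20

Ten DF minutes hold 17982 frames, so frame 748460 lies in block 41 (frames 737262–755243) with 11198 frames into that block.
The block's first minute is 1800 frames and the rest 1798 each; 11198 frames reaches minute 6, so 41 × 18 + 6 × 2 = 750 labels have been skipped so far.
Adding those back, label number 748460 + 750 = 749210 at 30 labels/s is 24973 s + 20 f = 6 h 56 min 13 s frame 20, i.e. 06:56:13;20.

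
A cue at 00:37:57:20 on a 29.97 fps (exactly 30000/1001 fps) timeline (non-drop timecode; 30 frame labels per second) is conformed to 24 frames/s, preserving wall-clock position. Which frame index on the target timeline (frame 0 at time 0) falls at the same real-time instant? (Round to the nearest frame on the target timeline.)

frame 54719

Source frame index: (0×3600 + 37×60 + 57) × 30 + 20 = 68330.
Real time: 68330 / (30000/1001) = 6839833/3000 s.
Target frame: (6839833/3000) × (24) = 6839833/125 ≈ 54718.664 → 54719.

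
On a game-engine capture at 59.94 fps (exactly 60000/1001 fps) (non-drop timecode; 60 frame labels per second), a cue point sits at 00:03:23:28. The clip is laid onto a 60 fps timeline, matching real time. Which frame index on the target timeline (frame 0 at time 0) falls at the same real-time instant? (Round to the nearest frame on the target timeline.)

frame 12220

Source frame index: (0×3600 + 3×60 + 23) × 60 + 28 = 12208.
Real time: 12208 / (60000/1001) = 763763/3750 s.
Target frame: (763763/3750) × (60) = 1527526/125 ≈ 12220.208 → 12220.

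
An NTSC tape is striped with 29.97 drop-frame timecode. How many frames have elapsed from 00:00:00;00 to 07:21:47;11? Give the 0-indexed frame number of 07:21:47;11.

Complete 10-minute blocks: 44, each 17982 frames → 791208.
Remaining 1 whole minute in the current block: 1800 + 0 × 1798 = 1800 frames.
Within the current minute: 47 × 30 + 11 − 2 = 1419 (labels ;00/;01 skipped at this minute). Total = 791208 + 1800 + 1419 = 794427.

794427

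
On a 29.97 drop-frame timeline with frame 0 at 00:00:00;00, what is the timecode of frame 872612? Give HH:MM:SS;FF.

Each 10-minute DF block holds 10 × 60 × 30 − 9 × 2 = 17982 frames. 872612 ÷ 17982 → 48 full blocks, remainder 9476.
Within the partial block the first minute is 1800 frames and each further minute 1798, so 5 further minute boundaries passed. Total skipped labels = 18 × 48 + 2 × 5 = 874.
Non-drop label index = 872612 + 874 = 873486; at 30 labels/s that is 08:05:16:06, i.e. DF 08:05:16;06.

08:05:16;06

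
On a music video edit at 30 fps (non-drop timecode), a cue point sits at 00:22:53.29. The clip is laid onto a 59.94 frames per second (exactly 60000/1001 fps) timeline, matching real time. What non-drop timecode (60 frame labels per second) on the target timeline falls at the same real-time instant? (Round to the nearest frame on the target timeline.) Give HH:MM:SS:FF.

Source frame index: (0×3600 + 22×60 + 53) × 30 + 29 = 41219.
Real time: 41219 / (30) = 41219/30 s.
Target frame: (41219/30) × (60000/1001) = 82438000/1001 ≈ 82355.644 → 82356.
At 60 labels/s: frame 82356 → 00:22:52:36.

00:22:52:36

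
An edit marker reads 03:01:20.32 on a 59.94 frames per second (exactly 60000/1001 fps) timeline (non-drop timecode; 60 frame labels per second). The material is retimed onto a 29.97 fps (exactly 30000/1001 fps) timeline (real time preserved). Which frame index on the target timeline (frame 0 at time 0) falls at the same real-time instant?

frame 326416

Source frame index: (3×3600 + 1×60 + 20) × 60 + 32 = 652832.
Real time: 652832 / (60000/1001) = 20421401/1875 s.
Target frame: (20421401/1875) × (30000/1001) = 326416.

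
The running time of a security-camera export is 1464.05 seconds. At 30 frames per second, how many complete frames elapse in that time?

Frames = 1464.05 × 30 = 87843/2 ≈ 43921.5000.
Complete frames: 43921.

43921 frames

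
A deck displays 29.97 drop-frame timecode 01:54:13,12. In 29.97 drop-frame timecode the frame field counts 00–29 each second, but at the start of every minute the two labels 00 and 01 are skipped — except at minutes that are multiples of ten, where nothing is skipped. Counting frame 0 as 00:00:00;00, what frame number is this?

205396

As if non-drop at 30 labels/s: (1 × 3600 + 54 × 60 + 13) × 30 + 12 = 205602.
Minute boundaries passed: 114; those not divisible by 10: 114 − 11 = 103; dropped labels = 2 × 103 = 206.
Actual frame index = 205602 − 206 = 205396.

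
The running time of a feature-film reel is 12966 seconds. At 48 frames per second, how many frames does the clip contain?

622368 frames

Frames = 12966 × 48 = 622368.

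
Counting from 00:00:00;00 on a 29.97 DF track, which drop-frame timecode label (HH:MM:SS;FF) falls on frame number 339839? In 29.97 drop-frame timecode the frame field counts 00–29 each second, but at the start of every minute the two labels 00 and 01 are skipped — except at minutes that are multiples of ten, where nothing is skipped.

03:08:59;09

Ten DF minutes hold 17982 frames, so frame 339839 lies in block 18 (frames 323676–341657) with 16163 frames into that block.
The block's first minute is 1800 frames and the rest 1798 each; 16163 frames reaches minute 8, so 18 × 18 + 8 × 2 = 340 labels have been skipped so far.
Adding those back, label number 339839 + 340 = 340179 at 30 labels/s is 11339 s + 9 f = 3 h 8 min 59 s frame 9, i.e. 03:08:59;09.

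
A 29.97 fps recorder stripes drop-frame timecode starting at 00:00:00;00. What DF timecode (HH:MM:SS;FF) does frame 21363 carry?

00:11:52;23

Ten DF minutes hold 17982 frames, so frame 21363 lies in block 1 (frames 17982–35963) with 3381 frames into that block.
The block's first minute is 1800 frames and the rest 1798 each; 3381 frames reaches minute 1, so 1 × 18 + 1 × 2 = 20 labels have been skipped so far.
Adding those back, label number 21363 + 20 = 21383 at 30 labels/s is 712 s + 23 f = 0 h 11 min 52 s frame 23, i.e. 00:11:52;23.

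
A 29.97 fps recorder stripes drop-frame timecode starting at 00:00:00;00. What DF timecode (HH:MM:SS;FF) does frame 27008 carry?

00:15:01;06

Each 10-minute DF block holds 10 × 60 × 30 − 9 × 2 = 17982 frames. 27008 ÷ 17982 → 1 full block, remainder 9026.
Within the partial block the first minute is 1800 frames and each further minute 1798, so 5 further minute boundaries passed. Total skipped labels = 18 × 1 + 2 × 5 = 28.
Non-drop label index = 27008 + 28 = 27036; at 30 labels/s that is 00:15:01:06, i.e. DF 00:15:01;06.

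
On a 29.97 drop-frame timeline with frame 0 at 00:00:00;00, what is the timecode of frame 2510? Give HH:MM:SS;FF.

Ten DF minutes hold 17982 frames, so frame 2510 lies in block 0 (frames 0–17981) with 2510 frames into that block.
The block's first minute is 1800 frames and the rest 1798 each; 2510 frames reaches minute 1, so 0 × 18 + 1 × 2 = 2 labels have been skipped so far.
Adding those back, label number 2510 + 2 = 2512 at 30 labels/s is 83 s + 22 f = 0 h 1 min 23 s frame 22, i.e. 00:01:23;22.

00:01:23;22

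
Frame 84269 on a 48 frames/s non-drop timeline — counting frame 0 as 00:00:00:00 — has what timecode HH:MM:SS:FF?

00:29:15:29

84269 ÷ 48 = 1755 full seconds, remainder 29 frames.
1755 s = 0 h 29 min 15 s.
Timecode: 00:29:15:29.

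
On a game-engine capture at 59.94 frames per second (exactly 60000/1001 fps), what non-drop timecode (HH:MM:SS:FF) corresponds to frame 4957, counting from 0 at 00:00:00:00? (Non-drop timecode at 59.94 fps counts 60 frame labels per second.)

4957 ÷ 60 = 82 full seconds, remainder 37 frames.
82 s = 0 h 1 min 22 s.
Timecode: 00:01:22:37.

00:01:22:37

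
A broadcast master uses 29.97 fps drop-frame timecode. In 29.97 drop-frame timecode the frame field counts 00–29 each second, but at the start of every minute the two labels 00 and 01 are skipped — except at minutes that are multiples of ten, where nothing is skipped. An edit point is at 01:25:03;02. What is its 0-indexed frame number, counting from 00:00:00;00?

152938

Complete 10-minute blocks: 8, each 17982 frames → 143856.
Remaining 5 whole minutes in the current block: 1800 + 4 × 1798 = 8992 frames.
Within the current minute: 3 × 30 + 2 − 2 = 90 (labels ;00/;01 skipped at this minute). Total = 143856 + 8992 + 90 = 152938.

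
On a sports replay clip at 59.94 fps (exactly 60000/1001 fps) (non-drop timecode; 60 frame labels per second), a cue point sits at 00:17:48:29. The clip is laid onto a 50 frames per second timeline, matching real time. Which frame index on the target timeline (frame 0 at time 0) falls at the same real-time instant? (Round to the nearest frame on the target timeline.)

frame 53478

Source frame index: (0×3600 + 17×60 + 48) × 60 + 29 = 64109.
Real time: 64109 / (60000/1001) = 64173109/60000 s.
Target frame: (64173109/60000) × (50) = 64173109/1200 ≈ 53477.591 → 53478.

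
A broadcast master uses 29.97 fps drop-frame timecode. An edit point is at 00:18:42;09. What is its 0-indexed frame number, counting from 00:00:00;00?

33635

Complete 10-minute blocks: 1, each 17982 frames → 17982.
Remaining 8 whole minutes in the current block: 1800 + 7 × 1798 = 14386 frames.
Within the current minute: 42 × 30 + 9 − 2 = 1267 (labels ;00/;01 skipped at this minute). Total = 17982 + 14386 + 1267 = 33635.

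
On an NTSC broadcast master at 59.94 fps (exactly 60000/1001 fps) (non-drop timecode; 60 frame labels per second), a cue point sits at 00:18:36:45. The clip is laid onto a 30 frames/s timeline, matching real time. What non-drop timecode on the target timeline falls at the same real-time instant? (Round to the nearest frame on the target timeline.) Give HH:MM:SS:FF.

Source frame index: (0×3600 + 18×60 + 36) × 60 + 45 = 67005.
Real time: 67005 / (60000/1001) = 4471467/4000 s.
Target frame: (4471467/4000) × (30) = 13414401/400 ≈ 33536.003 → 33536.
At 30 labels/s: frame 33536 → 00:18:37:26.

00:18:37:26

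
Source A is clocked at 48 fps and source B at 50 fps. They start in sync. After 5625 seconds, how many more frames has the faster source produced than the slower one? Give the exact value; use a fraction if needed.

A emits 48 × 5625 = 270000 frames; B emits 50 × 5625 = 281250.
Difference = 11250 frames; B is ahead of A.

11250 frames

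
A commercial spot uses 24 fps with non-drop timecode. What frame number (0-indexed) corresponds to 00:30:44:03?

Total seconds to the label: (0 × 3600 + 30 × 60 + 44) = 1844.
Frame index = 1844 × 24 + 3 = 44259.

44259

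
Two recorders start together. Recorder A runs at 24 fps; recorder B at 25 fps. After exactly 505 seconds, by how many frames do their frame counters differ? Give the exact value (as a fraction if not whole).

505 frames

A emits 24 × 505 = 12120 frames; B emits 25 × 505 = 12625.
Difference = 505 frames; B is ahead of A.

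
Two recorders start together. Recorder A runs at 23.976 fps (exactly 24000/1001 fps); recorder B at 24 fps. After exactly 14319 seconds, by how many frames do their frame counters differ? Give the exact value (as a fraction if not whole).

A emits 24000/1001 × 14319 = 343656000/1001 frames; B emits 24 × 14319 = 343656.
Difference = 343656/1001 frames (≈ 343.3127); B is ahead of A.

343656/1001 frames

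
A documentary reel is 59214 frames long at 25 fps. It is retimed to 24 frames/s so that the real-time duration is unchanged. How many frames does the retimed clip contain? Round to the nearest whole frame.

56845 frames

Frames at target rate = 59214 × (24) / (25) = 1421136/25 ≈ 56845.440.
Nearest whole frame: 56845.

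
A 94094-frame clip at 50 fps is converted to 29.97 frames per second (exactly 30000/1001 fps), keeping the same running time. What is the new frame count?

Target frames = source frames × (target rate / source rate) = 94094 × (30000/1001)/(50) = 94094 × 600/1001 = 56400.

56400 frames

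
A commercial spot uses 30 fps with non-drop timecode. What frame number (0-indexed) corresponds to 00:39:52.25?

Total seconds to the label: (0 × 3600 + 39 × 60 + 52) = 2392.
Frame index = 2392 × 30 + 25 = 71785.

71785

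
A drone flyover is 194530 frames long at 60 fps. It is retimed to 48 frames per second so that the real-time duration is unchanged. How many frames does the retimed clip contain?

Target frames = source frames × (target rate / source rate) = 194530 × (48)/(60) = 194530 × 4/5 = 155624.

155624 frames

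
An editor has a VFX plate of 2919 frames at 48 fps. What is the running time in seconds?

60.8125 seconds

Running time = 2919 / (48) = 60.8125 s.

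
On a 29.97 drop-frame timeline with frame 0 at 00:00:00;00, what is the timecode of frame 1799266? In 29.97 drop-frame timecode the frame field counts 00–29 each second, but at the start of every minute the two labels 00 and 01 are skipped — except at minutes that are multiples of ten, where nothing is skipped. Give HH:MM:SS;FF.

16:40:35;16

Ten DF minutes hold 17982 frames, so frame 1799266 lies in block 100 (frames 1798200–1816181) with 1066 frames into that block.
The block's first minute is 1800 frames and the rest 1798 each; 1066 frames reaches minute 0, so 100 × 18 + 0 × 2 = 1800 labels have been skipped so far.
Adding those back, label number 1799266 + 1800 = 1801066 at 30 labels/s is 60035 s + 16 f = 16 h 40 min 35 s frame 16, i.e. 16:40:35;16.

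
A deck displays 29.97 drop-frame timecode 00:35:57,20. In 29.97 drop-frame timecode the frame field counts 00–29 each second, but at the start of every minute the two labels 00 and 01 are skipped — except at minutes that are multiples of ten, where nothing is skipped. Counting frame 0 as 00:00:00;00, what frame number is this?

Complete 10-minute blocks: 3, each 17982 frames → 53946.
Remaining 5 whole minutes in the current block: 1800 + 4 × 1798 = 8992 frames.
Within the current minute: 57 × 30 + 20 − 2 = 1728 (labels ;00/;01 skipped at this minute). Total = 53946 + 8992 + 1728 = 64666.

64666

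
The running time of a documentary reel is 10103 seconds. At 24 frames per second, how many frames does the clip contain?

242472 frames

Frames = 10103 × 24 = 242472.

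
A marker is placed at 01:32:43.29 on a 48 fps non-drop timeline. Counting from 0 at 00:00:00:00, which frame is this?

frame 267053

Total seconds to the label: (1 × 3600 + 32 × 60 + 43) = 5563.
Frame index = 5563 × 48 + 29 = 267053.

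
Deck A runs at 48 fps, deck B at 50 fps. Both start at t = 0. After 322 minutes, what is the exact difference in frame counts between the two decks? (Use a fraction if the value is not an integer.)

322 min = 19320 s.
A emits 48 × 19320 = 927360 frames; B emits 50 × 19320 = 966000.
Difference = 38640 frames; B is ahead of A.

38640 frames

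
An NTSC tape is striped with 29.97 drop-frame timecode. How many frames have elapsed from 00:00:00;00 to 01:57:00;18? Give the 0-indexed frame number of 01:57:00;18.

As if non-drop at 30 labels/s: (1 × 3600 + 57 × 60 + 0) × 30 + 18 = 210618.
Minute boundaries passed: 117; those not divisible by 10: 117 − 11 = 106; dropped labels = 2 × 106 = 212.
Actual frame index = 210618 − 212 = 210406.

210406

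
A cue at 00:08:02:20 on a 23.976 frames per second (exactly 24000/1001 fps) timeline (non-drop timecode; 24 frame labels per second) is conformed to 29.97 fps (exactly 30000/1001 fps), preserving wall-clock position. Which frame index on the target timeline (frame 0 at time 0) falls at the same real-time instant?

frame 14485

Source frame index: (0×3600 + 8×60 + 2) × 24 + 20 = 11588.
Real time: 11588 / (24000/1001) = 2899897/6000 s.
Target frame: (2899897/6000) × (30000/1001) = 14485.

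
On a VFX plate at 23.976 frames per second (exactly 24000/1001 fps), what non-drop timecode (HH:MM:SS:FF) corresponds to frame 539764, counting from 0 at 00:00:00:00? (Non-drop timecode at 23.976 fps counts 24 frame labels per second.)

539764 ÷ 24 = 22490 full seconds, remainder 4 frames.
22490 s = 6 h 14 min 50 s.
Timecode: 06:14:50:04.

06:14:50:04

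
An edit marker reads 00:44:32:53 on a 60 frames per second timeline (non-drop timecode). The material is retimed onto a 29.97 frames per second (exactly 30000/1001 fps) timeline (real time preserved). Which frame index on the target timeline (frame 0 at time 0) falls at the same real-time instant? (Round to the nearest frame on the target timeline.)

frame 80106

Source frame index: (0×3600 + 44×60 + 32) × 60 + 53 = 160373.
Real time: 160373 / (60) = 160373/60 s.
Target frame: (160373/60) × (30000/1001) = 80186500/1001 ≈ 80106.394 → 80106.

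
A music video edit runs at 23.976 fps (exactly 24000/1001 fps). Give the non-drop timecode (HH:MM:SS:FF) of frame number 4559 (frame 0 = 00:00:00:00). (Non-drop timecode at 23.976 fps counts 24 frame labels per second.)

00:03:09:23

4559 ÷ 24 = 189 full seconds, remainder 23 frames.
189 s = 0 h 3 min 9 s.
Timecode: 00:03:09:23.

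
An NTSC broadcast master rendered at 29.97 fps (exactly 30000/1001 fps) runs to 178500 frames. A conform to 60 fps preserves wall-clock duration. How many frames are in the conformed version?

357357 frames

Target frames = source frames × (target rate / source rate) = 178500 × (60)/(30000/1001) = 178500 × 1001/500 = 357357.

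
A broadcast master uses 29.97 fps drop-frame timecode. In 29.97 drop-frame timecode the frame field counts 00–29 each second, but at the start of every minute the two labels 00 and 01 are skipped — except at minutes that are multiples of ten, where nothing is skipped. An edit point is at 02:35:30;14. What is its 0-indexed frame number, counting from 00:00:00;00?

279634

As if non-drop at 30 labels/s: (2 × 3600 + 35 × 60 + 30) × 30 + 14 = 279914.
Minute boundaries passed: 155; those not divisible by 10: 155 − 15 = 140; dropped labels = 2 × 140 = 280.
Actual frame index = 279914 − 280 = 279634.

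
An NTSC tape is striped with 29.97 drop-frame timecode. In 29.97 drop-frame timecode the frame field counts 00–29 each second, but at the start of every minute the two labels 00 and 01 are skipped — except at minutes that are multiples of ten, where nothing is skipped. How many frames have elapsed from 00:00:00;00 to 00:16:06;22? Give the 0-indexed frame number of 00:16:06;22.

As if non-drop at 30 labels/s: (0 × 3600 + 16 × 60 + 6) × 30 + 22 = 29002.
Minute boundaries passed: 16; those not divisible by 10: 16 − 1 = 15; dropped labels = 2 × 15 = 30.
Actual frame index = 29002 − 30 = 28972.

28972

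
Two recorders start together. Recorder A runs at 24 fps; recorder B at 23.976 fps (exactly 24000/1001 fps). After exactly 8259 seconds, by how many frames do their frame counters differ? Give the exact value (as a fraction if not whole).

A emits 24 × 8259 = 198216 frames; B emits 24000/1001 × 8259 = 198216000/1001.
Difference = 198216/1001 frames (≈ 198.0180); B is behind A.

198216/1001 frames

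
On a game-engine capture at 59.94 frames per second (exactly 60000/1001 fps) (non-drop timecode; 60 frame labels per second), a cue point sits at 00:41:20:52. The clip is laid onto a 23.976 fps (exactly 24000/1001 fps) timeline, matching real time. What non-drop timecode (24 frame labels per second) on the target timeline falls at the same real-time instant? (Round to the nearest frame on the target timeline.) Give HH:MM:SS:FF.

00:41:20:21

Source frame index: (0×3600 + 41×60 + 20) × 60 + 52 = 148852.
Real time: 148852 / (60000/1001) = 37250213/15000 s.
Target frame: (37250213/15000) × (24000/1001) = 297704/5 ≈ 59540.800 → 59541.
At 24 labels/s: frame 59541 → 00:41:20:21.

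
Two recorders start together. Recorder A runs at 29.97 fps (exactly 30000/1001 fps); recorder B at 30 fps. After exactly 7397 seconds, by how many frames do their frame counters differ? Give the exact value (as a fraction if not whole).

17070/77 frames

A emits 30000/1001 × 7397 = 17070000/77 frames; B emits 30 × 7397 = 221910.
Difference = 17070/77 frames (≈ 221.6883); B is ahead of A.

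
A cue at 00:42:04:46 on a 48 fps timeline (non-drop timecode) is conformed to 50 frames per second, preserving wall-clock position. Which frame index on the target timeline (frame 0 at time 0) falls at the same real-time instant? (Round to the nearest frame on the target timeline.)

frame 126248

Source frame index: (0×3600 + 42×60 + 4) × 48 + 46 = 121198.
Real time: 121198 / (48) = 60599/24 s.
Target frame: (60599/24) × (50) = 1514975/12 ≈ 126247.917 → 126248.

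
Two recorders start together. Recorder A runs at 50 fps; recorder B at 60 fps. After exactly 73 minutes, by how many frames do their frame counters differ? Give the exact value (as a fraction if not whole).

73 min = 4380 s.
A emits 50 × 4380 = 219000 frames; B emits 60 × 4380 = 262800.
Difference = 43800 frames; B is ahead of A.

43800 frames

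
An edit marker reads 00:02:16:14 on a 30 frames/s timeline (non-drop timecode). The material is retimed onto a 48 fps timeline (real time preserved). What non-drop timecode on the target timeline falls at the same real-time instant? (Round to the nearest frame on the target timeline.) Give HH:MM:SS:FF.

Source frame index: (0×3600 + 2×60 + 16) × 30 + 14 = 4094.
Real time: 4094 / (30) = 2047/15 s.
Target frame: (2047/15) × (48) = 32752/5 ≈ 6550.400 → 6550.
At 48 labels/s: frame 6550 → 00:02:16:22.

00:02:16:22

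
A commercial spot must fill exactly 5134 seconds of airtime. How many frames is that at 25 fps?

128350 frames

Frames = 5134 × 25 = 128350.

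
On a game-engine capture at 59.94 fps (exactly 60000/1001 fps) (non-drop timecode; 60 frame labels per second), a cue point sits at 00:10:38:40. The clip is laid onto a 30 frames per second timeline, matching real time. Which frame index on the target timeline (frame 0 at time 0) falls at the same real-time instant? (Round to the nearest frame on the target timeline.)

Source frame index: (0×3600 + 10×60 + 38) × 60 + 40 = 38320.
Real time: 38320 / (60000/1001) = 479479/750 s.
Target frame: (479479/750) × (30) = 479479/25 ≈ 19179.160 → 19179.

frame 19179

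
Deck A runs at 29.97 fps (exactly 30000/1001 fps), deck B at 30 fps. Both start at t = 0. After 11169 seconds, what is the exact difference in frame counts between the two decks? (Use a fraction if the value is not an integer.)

335070/1001 frames

A emits 30000/1001 × 11169 = 335070000/1001 frames; B emits 30 × 11169 = 335070.
Difference = 335070/1001 frames (≈ 334.7353); B is ahead of A.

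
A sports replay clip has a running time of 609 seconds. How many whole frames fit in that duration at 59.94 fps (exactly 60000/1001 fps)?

36503 frames

Frames = 609 × 60000/1001 = 5220000/143 ≈ 36503.4965.
Complete frames: 36503.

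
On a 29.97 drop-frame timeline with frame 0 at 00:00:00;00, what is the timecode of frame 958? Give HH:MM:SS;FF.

00:00:31;28

Ten DF minutes hold 17982 frames, so frame 958 lies in block 0 (frames 0–17981) with 958 frames into that block.
The block's first minute is 1800 frames and the rest 1798 each; 958 frames reaches minute 0, so 0 × 18 + 0 × 2 = 0 labels have been skipped so far.
Adding those back, label number 958 + 0 = 958 at 30 labels/s is 31 s + 28 f = 0 h 0 min 31 s frame 28, i.e. 00:00:31;28.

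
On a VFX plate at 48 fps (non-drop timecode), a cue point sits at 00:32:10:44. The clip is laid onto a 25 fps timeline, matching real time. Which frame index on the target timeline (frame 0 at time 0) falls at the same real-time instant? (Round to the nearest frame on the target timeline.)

frame 48273

Source frame index: (0×3600 + 32×60 + 10) × 48 + 44 = 92684.
Real time: 92684 / (48) = 23171/12 s.
Target frame: (23171/12) × (25) = 579275/12 ≈ 48272.917 → 48273.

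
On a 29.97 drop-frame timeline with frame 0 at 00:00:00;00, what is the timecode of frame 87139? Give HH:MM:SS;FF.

Ten DF minutes hold 17982 frames, so frame 87139 lies in block 4 (frames 71928–89909) with 15211 frames into that block.
The block's first minute is 1800 frames and the rest 1798 each; 15211 frames reaches minute 8, so 4 × 18 + 8 × 2 = 88 labels have been skipped so far.
Adding those back, label number 87139 + 88 = 87227 at 30 labels/s is 2907 s + 17 f = 0 h 48 min 27 s frame 17, i.e. 00:48:27;17.

00:48:27;17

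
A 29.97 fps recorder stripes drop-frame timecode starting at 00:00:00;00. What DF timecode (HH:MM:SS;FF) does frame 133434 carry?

Ten DF minutes hold 17982 frames, so frame 133434 lies in block 7 (frames 125874–143855) with 7560 frames into that block.
The block's first minute is 1800 frames and the rest 1798 each; 7560 frames reaches minute 4, so 7 × 18 + 4 × 2 = 134 labels have been skipped so far.
Adding those back, label number 133434 + 134 = 133568 at 30 labels/s is 4452 s + 8 f = 1 h 14 min 12 s frame 8, i.e. 01:14:12;08.

01:14:12;08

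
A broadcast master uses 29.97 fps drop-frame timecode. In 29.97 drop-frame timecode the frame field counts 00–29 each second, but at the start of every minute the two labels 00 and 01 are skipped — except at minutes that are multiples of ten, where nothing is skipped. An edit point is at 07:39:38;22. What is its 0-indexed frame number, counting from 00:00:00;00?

Complete 10-minute blocks: 45, each 17982 frames → 809190.
Remaining 9 whole minutes in the current block: 1800 + 8 × 1798 = 16184 frames.
Within the current minute: 38 × 30 + 22 − 2 = 1160 (labels ;00/;01 skipped at this minute). Total = 809190 + 16184 + 1160 = 826534.

826534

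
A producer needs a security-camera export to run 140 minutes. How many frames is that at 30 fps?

140 min = 8400 s.
Frames = 8400 × 30 = 252000.

252000 frames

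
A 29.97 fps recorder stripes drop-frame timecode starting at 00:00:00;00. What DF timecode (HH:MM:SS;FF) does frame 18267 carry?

00:10:09;15

Each 10-minute DF block holds 10 × 60 × 30 − 9 × 2 = 17982 frames. 18267 ÷ 17982 → 1 full block, remainder 285.
Within the partial block the first minute is 1800 frames and each further minute 1798, so 0 further minute boundaries passed. Total skipped labels = 18 × 1 + 2 × 0 = 18.
Non-drop label index = 18267 + 18 = 18285; at 30 labels/s that is 00:10:09:15, i.e. DF 00:10:09;15.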